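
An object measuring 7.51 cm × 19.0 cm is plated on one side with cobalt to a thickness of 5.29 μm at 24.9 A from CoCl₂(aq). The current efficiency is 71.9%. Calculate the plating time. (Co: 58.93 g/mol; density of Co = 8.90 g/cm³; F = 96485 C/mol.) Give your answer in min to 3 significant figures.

2.05 min

Plated area = 7.51 × 19.0 = 142.7 cm²
Volume = 142.7 × 5.29×10⁻⁴ cm = 0.07549 cm³
m(Co) = 0.07549 × 8.90 = 0.6719 g
n(Co) = 0.6719 / 58.93 = 0.01140 mol; n(e⁻) = 2 × 0.01140 = 0.02280 mol
Q = 0.02280 × 96485 / 0.719 = 3060 C
t = 3060 / 24.9 = 122.9 s = 2.05 min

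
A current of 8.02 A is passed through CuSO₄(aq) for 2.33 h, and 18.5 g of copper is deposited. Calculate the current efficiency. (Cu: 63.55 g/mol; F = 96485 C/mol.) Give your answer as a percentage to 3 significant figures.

Q = 8.02 × 8388 = 67270 C
n(e⁻) = 67270 / 96485 = 0.6972 mol
Cu²⁺ + 2e⁻ → Cu, so theoretical n(Cu) = 0.3486 mol → 22.15 g
Efficiency = 18.5 / 22.15 = 0.8352 = 83.5%

83.5%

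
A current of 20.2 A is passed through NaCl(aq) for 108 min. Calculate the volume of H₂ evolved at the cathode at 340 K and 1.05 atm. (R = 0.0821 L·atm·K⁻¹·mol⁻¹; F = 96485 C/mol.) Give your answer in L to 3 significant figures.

18.0 L

Q = It = 20.2 × 6480 = 1.309×10^5 C
n(e⁻) = 1.309×10^5 / 96485 = 1.357 mol
2H⁺ + 2e⁻ → H₂, so n(H₂) = 1.357 / 2 = 0.6785 mol
V = nRT/P = 0.6785 × 0.0821 × 340 / 1.05 = 18.04 L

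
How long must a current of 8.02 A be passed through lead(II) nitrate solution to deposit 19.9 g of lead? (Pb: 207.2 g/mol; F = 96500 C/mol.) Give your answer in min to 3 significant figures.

38.5 min

n(Pb) = 19.9 / 207.2 = 0.09604 mol
Pb²⁺ + 2e⁻ → Pb, so n(e⁻) = 2 × 0.09604 = 0.1921 mol
Q = 0.1921 × 96500 = 18540 C
t = Q / I = 18540 / 8.02 = 2312 s = 38.5 min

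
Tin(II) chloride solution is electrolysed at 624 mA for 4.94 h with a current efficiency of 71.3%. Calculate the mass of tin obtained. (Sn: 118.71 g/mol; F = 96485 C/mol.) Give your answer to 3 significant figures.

4.87 g

Q = 0.624 × 17784 = 11100 C
n(e⁻) = 11100 / 96485 = 0.1150 mol
Sn²⁺ + 2e⁻ → Sn, so theoretical m(Sn) = 0.05750 × 118.71 = 6.826 g
Actual mass = 71.3% × 6.826 = 4.87 g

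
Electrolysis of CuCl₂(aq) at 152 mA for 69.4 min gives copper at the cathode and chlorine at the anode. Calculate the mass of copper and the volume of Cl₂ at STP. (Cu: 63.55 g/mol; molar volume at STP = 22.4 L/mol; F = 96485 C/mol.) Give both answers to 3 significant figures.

Q = 0.152 × 4164 = 632.9 C; n(e⁻) = 632.9 / 96485 = 0.006560 mol
Cathode: Cu²⁺ + 2e⁻ → Cu → n(Cu) = 0.006560/2 = 0.003280 mol → 0.208 g
Anode: 2Cl⁻ → Cl₂ + 2e⁻ → n(Cl₂) = 0.006560/2 = 0.003280 mol → 0.0735 L

0.208 g Cu; 0.0735 L Cl₂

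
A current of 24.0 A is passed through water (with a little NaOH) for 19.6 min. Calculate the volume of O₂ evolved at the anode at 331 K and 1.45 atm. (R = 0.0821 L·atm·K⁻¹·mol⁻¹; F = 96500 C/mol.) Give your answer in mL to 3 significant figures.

Q = It = 24.0 × 1176 = 28220 C
Moles of electrons = 28220 / 96500 = 0.2924 mol
2H₂O → O₂ + 4H⁺ + 4e⁻, so n(O₂) = 0.2924 / 4 = 0.07310 mol
V = nRT/P = 0.07310 × 0.0821 × 331 / 1.45 = 1.370 L
= 1370 mL

1370 mL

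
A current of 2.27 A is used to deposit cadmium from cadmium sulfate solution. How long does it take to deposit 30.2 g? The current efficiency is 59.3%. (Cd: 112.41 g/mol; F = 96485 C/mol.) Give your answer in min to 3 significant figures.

n(Cd) = 30.2 / 112.41 = 0.2687 mol
Cd²⁺ + 2e⁻ → Cd, so n(e⁻) = 2 × 0.2687 = 0.5374 mol
Q = 0.5374 × 96485 / 0.593 = 87440 C
t = Q / I = 87440 / 2.27 = 38520 s = 642 min

642 min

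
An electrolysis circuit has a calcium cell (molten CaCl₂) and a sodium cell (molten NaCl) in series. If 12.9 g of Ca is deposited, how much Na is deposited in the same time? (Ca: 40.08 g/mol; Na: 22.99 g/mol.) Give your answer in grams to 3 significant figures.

14.8 g

n(Ca) = 12.9 / 40.08 = 0.3219 mol
Ca²⁺ + 2e⁻ → Ca, so n(e⁻) = 2 × 0.3219 = 0.6438 mol
Same current for the same time ⇒ same n(e⁻) = 0.6438 mol in both cells.
Na⁺ + e⁻ → Na, so n(Na) = 0.6438 mol
m(Na) = 0.6438 × 22.99 = 14.8 g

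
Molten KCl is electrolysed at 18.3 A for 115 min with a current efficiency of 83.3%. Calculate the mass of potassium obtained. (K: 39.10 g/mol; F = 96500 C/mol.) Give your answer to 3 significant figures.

Q = 18.3 × 6900 = 1.263×10^5 C
n(e⁻) = 1.263×10^5 / 96500 = 1.309 mol
K⁺ + e⁻ → K, so theoretical m(K) = 1.309 × 39.10 = 51.18 g
Actual mass = 83.3% × 51.18 = 42.6 g

42.6 g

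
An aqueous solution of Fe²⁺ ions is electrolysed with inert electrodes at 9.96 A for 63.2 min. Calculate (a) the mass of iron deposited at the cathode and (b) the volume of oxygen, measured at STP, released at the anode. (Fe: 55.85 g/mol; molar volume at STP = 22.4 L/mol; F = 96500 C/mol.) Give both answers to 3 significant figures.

10.9 g Fe; 2.19 L O₂

Q = 9.96 × 3792 = 37770 C; n(e⁻) = 37770 / 96500 = 0.3914 mol
Cathode: Fe²⁺ + 2e⁻ → Fe → n(Fe) = 0.3914/2 = 0.1957 mol → 10.9 g
Anode: 2H₂O → O₂ + 4H⁺ + 4e⁻ → n(O₂) = 0.3914/4 = 0.09785 mol → 2.19 L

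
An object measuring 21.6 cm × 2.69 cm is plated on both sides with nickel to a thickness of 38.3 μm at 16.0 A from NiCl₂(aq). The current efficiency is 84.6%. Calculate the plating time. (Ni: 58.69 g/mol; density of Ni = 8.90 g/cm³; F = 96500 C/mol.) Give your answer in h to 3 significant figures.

0.267 h

Plated area = 2 × 21.6 × 2.69 = 116.2 cm²
Volume = 116.2 × 38.3×10⁻⁴ cm = 0.4450 cm³
m(Ni) = 0.4450 × 8.90 = 3.961 g
n(Ni) = 3.961 / 58.69 = 0.06749 mol; n(e⁻) = 2 × 0.06749 = 0.1350 mol
Q = 0.1350 × 96500 / 0.846 = 15400 C
t = 15400 / 16.0 = 962.5 s = 0.267 h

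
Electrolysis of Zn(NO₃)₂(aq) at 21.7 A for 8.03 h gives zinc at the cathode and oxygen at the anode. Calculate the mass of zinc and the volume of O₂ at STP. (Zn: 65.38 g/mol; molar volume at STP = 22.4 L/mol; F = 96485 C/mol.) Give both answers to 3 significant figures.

213 g Zn; 36.4 L O₂

Q = 21.7 × 28908 = 6.273×10^5 C; n(e⁻) = 6.273×10^5 / 96485 = 6.502 mol
Cathode: Zn²⁺ + 2e⁻ → Zn → n(Zn) = 6.502/2 = 3.251 mol → 213 g
Anode: 2H₂O → O₂ + 4H⁺ + 4e⁻ → n(O₂) = 6.502/4 = 1.626 mol → 36.4 L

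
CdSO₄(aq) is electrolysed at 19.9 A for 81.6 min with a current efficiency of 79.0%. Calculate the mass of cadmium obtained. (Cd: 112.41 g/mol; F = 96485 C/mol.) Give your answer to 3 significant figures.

Q = 19.9 × 4896 = 97430 C
n(e⁻) = 97430 / 96485 = 1.010 mol
Cd²⁺ + 2e⁻ → Cd, so theoretical m(Cd) = 0.5050 × 112.41 = 56.77 g
Actual mass = 79.0% × 56.77 = 44.8 g

44.8 g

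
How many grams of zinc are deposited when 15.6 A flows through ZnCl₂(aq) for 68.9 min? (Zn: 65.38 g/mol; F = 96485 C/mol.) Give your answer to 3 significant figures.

Q = 15.6 A × 4134 s = 64490 C
n(e⁻) = Q/F = 64490/96485 = 0.6684 mol
Zn²⁺ + 2e⁻ → Zn, so n(Zn) = 0.6684 / 2 = 0.3342 mol
m = 0.3342 × 65.38 = 21.8 g

21.8 g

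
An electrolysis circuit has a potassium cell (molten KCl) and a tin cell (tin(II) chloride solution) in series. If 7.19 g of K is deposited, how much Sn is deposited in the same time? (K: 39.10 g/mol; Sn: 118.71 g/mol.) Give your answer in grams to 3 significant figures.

n(K) = 7.19 / 39.10 = 0.1839 mol
K⁺ + e⁻ → K, so n(e⁻) = 0.1839 mol
In series, the same 0.1839 mol of electrons flows through the second cell.
Sn²⁺ + 2e⁻ → Sn, so n(Sn) = 0.1839 / 2 = 0.09195 mol
m(Sn) = 0.09195 × 118.71 = 10.9 g

10.9 g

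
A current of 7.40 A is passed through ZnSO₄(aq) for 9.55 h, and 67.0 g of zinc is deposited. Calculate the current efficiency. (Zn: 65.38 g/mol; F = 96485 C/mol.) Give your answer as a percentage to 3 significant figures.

77.7%

Q = 7.40 × 34380 = 2.544×10^5 C
n(e⁻) = 2.544×10^5 / 96485 = 2.637 mol
Zn²⁺ + 2e⁻ → Zn, so theoretical n(Zn) = 1.319 mol → 86.24 g
Efficiency = 67.0 / 86.24 = 0.7769 = 77.7%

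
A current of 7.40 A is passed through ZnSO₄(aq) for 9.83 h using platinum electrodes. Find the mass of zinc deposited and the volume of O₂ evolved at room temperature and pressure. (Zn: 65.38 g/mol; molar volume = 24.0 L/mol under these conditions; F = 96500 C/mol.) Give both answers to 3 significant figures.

Q = 7.40 × 35388 = 2.619×10^5 C; n(e⁻) = 2.619×10^5 / 96500 = 2.714 mol
Cathode: Zn²⁺ + 2e⁻ → Zn → n(Zn) = 2.714/2 = 1.357 mol → 88.7 g
Anode: 2H₂O → O₂ + 4H⁺ + 4e⁻ → n(O₂) = 2.714/4 = 0.6785 mol → 16.3 L

88.7 g Zn; 16.3 L O₂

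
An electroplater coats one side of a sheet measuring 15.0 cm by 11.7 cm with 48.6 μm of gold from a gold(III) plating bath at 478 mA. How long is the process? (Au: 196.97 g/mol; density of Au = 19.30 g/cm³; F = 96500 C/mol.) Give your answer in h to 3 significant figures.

Plated area = 15.0 × 11.7 = 175.5 cm²
Volume = 175.5 × 48.6×10⁻⁴ cm = 0.8529 cm³
m(Au) = 0.8529 × 19.30 = 16.46 g
n(Au) = 16.46 / 196.97 = 0.08357 mol; n(e⁻) = 3 × 0.08357 = 0.2507 mol
Q = 0.2507 × 96500 = 24190 C
t = 24190 / 0.478 = 50610 s = 14.1 h

14.1 h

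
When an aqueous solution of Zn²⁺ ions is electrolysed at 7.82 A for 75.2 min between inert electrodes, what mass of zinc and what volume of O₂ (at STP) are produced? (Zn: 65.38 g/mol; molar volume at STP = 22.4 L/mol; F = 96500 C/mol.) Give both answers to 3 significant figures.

12.0 g Zn; 2.05 L O₂

Q = 7.82 × 4512 = 35280 C; n(e⁻) = 35280 / 96500 = 0.3656 mol
Cathode: Zn²⁺ + 2e⁻ → Zn → n(Zn) = 0.3656/2 = 0.1828 mol → 12.0 g
Anode: 2H₂O → O₂ + 4H⁺ + 4e⁻ → n(O₂) = 0.3656/4 = 0.09140 mol → 2.05 L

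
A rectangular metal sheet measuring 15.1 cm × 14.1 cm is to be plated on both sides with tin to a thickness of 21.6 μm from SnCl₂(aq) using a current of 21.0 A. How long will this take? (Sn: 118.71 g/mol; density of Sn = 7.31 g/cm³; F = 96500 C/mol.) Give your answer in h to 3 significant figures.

0.145 h

Plated area = 2 × 15.1 × 14.1 = 425.8 cm²
Volume = 425.8 × 21.6×10⁻⁴ cm = 0.9197 cm³
m(Sn) = 0.9197 × 7.31 = 6.723 g
n(Sn) = 6.723 / 118.71 = 0.05663 mol; n(e⁻) = 2 × 0.05663 = 0.1133 mol
Q = 0.1133 × 96500 = 10930 C
t = 10930 / 21.0 = 520.5 s = 0.145 h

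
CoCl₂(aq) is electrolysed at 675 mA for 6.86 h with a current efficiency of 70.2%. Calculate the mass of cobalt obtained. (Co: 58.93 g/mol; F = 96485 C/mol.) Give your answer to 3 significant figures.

3.57 g

Q = 0.675 × 24696 = 16670 C
n(e⁻) = 16670 / 96485 = 0.1728 mol
Co²⁺ + 2e⁻ → Co, so theoretical m(Co) = 0.08640 × 58.93 = 5.092 g
Actual mass = 70.2% × 5.092 = 3.57 g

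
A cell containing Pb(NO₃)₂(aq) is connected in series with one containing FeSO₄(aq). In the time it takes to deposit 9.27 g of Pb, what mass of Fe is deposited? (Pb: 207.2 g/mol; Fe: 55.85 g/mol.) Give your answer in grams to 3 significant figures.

2.50 g

n(Pb) = 9.27 / 207.2 = 0.04474 mol
Pb²⁺ + 2e⁻ → Pb, so n(e⁻) = 2 × 0.04474 = 0.08948 mol
In series, the same 0.08948 mol of electrons flows through the second cell.
Fe²⁺ + 2e⁻ → Fe, so n(Fe) = 0.08948 / 2 = 0.04474 mol
m(Fe) = 0.04474 × 55.85 = 2.50 g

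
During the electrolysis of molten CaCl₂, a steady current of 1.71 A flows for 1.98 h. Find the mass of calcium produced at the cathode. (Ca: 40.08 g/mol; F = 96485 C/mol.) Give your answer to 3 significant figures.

2.53 g

Q = It = 1.71 × 7128 = 12190 C
Moles of electrons = 12190 / 96485 = 0.1263 mol
Ca²⁺ + 2e⁻ → Ca, so n(Ca) = 0.1263 / 2 = 0.06315 mol
m = 0.06315 × 40.08 = 2.53 g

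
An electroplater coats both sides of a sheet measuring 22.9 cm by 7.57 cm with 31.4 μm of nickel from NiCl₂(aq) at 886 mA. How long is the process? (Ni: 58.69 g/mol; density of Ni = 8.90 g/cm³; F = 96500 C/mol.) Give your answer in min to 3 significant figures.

599 min

Plated area = 2 × 22.9 × 7.57 = 346.7 cm²
Volume = 346.7 × 31.4×10⁻⁴ cm = 1.089 cm³
m(Ni) = 1.089 × 8.90 = 9.692 g
n(Ni) = 9.692 / 58.69 = 0.1651 mol; n(e⁻) = 2 × 0.1651 = 0.3302 mol
Q = 0.3302 × 96500 = 31860 C
t = 31860 / 0.886 = 35960 s = 599 min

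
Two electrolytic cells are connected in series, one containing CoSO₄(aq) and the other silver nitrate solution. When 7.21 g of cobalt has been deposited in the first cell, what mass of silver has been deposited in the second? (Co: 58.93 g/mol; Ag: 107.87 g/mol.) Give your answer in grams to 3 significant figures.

26.4 g

n(Co) = 7.21 / 58.93 = 0.1223 mol
Co²⁺ + 2e⁻ → Co, so n(e⁻) = 2 × 0.1223 = 0.2446 mol
The cells are in series, so the same charge (and hence the same n(e⁻) = 0.2446 mol) passes through both.
Ag⁺ + e⁻ → Ag, so n(Ag) = 0.2446 mol
m(Ag) = 0.2446 × 107.87 = 26.4 g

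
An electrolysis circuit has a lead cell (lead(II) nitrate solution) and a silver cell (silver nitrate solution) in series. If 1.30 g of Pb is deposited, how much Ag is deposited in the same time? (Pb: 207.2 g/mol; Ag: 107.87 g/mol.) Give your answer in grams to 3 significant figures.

n(Pb) = 1.30 / 207.2 = 0.006274 mol
Pb²⁺ + 2e⁻ → Pb, so n(e⁻) = 2 × 0.006274 = 0.01255 mol
In series, the same 0.01255 mol of electrons flows through the second cell.
Ag⁺ + e⁻ → Ag, so n(Ag) = 0.01255 mol
m(Ag) = 0.01255 × 107.87 = 1.35 g

1.35 g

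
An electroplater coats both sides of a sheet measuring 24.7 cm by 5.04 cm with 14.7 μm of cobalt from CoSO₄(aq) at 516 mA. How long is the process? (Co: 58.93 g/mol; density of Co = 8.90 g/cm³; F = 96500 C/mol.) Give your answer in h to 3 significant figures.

5.74 h

Plated area = 2 × 24.7 × 5.04 = 249.0 cm²
Volume = 249.0 × 14.7×10⁻⁴ cm = 0.3660 cm³
m(Co) = 0.3660 × 8.90 = 3.257 g
n(Co) = 3.257 / 58.93 = 0.05527 mol; n(e⁻) = 2 × 0.05527 = 0.1105 mol
Q = 0.1105 × 96500 = 10660 C
t = 10660 / 0.516 = 20660 s = 5.74 h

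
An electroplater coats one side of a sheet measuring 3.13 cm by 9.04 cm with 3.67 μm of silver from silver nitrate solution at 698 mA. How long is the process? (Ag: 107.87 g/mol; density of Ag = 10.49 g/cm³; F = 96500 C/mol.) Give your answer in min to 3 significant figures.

2.33 min

Plated area = 3.13 × 9.04 = 28.30 cm²
Volume = 28.30 × 3.67×10⁻⁴ cm = 0.01039 cm³
m(Ag) = 0.01039 × 10.49 = 0.1090 g
n(Ag) = 0.1090 / 107.87 = 0.001010 mol; n(e⁻) = 0.001010 mol
Q = 0.001010 × 96500 = 97.47 C
t = 97.47 / 0.698 = 139.6 s = 2.33 min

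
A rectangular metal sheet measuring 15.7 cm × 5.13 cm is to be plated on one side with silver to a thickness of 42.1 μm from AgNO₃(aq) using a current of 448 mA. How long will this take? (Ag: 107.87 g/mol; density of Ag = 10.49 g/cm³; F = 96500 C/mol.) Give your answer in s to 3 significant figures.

Plated area = 15.7 × 5.13 = 80.54 cm²
Volume = 80.54 × 42.1×10⁻⁴ cm = 0.3391 cm³
m(Ag) = 0.3391 × 10.49 = 3.557 g
n(Ag) = 3.557 / 107.87 = 0.03297 mol; n(e⁻) = 0.03297 mol
Q = 0.03297 × 96500 = 3182 C
t = 3182 / 0.448 = 7103 s

7100 s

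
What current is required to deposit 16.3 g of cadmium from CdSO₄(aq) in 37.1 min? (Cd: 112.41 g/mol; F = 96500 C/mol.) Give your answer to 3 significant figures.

n(Cd) = 16.3 / 112.41 = 0.1450 mol
Cd²⁺ + 2e⁻ → Cd, so n(e⁻) = 2 × 0.1450 = 0.2900 mol
Q = 0.2900 × 96500 = 27990 C
I = Q / t = 27990 / 2226 s = 12.6 A

12.6 A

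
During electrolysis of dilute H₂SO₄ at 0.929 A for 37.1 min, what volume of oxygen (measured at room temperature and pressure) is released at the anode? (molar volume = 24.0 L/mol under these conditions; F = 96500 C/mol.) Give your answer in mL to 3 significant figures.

Q = It = 0.929 × 2226 = 2068 C
Moles of electrons = 2068 / 96500 = 0.02143 mol
2H₂O → O₂ + 4H⁺ + 4e⁻, so n(O₂) = 0.02143 / 4 = 0.005358 mol
V = 0.005358 × 24.0 = 0.1286 L
= 129 mL

129 mL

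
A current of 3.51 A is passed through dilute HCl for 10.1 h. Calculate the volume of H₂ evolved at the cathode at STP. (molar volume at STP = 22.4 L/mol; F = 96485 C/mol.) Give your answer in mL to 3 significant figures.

Q = It = 3.51 × 36360 = 1.276×10^5 C
n(e⁻) = Q/F = 1.276×10^5/96485 = 1.322 mol
2H⁺ + 2e⁻ → H₂, so n(H₂) = 1.322 / 2 = 0.6610 mol
V = 0.6610 × 22.4 = 14.81 L
= 14800 mL

14800 mL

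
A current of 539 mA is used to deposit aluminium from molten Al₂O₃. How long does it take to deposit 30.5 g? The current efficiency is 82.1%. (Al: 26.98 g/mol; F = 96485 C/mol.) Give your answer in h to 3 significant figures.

205 h

n(Al) = 30.5 / 26.98 = 1.130 mol
Al³⁺ + 3e⁻ → Al, so n(e⁻) = 3 × 1.130 = 3.390 mol
Q = 3.390 × 96485 / 0.821 = 3.984×10^5 C
t = Q / I = 3.984×10^5 / 0.539 = 7.391×10^5 s = 205 h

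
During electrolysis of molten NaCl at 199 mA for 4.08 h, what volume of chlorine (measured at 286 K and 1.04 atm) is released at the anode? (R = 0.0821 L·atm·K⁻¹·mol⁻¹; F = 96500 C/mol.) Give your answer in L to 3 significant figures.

Q = 0.199 A × 14688 s = 2923 C
n(e⁻) = 2923 / 96500 = 0.03029 mol
2Cl⁻ → Cl₂ + 2e⁻, so n(Cl₂) = 0.03029 / 2 = 0.01515 mol
V = nRT/P = 0.01515 × 0.0821 × 286 / 1.04 = 0.3420 L

0.342 L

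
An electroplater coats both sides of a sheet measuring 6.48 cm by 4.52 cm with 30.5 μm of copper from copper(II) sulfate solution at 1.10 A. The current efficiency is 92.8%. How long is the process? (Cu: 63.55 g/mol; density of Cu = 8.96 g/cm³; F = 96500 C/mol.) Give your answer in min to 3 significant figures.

79.4 min

Plated area = 2 × 6.48 × 4.52 = 58.58 cm²
Volume = 58.58 × 30.5×10⁻⁴ cm = 0.1787 cm³
m(Cu) = 0.1787 × 8.96 = 1.601 g
n(Cu) = 1.601 / 63.55 = 0.02519 mol; n(e⁻) = 2 × 0.02519 = 0.05038 mol
Q = 0.05038 × 96500 / 0.928 = 5239 C
t = 5239 / 1.10 = 4763 s = 79.4 min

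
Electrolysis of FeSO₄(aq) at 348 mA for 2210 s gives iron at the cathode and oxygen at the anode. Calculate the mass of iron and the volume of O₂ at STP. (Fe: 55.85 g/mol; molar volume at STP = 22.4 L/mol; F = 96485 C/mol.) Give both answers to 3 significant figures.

Q = 0.348 × 2210 = 769.1 C; n(e⁻) = 769.1 / 96485 = 0.007971 mol
Cathode: Fe²⁺ + 2e⁻ → Fe → n(Fe) = 0.007971/2 = 0.003986 mol → 0.223 g
Anode: 2H₂O → O₂ + 4H⁺ + 4e⁻ → n(O₂) = 0.007971/4 = 0.001993 mol → 0.0446 L

0.223 g Fe; 0.0446 L O₂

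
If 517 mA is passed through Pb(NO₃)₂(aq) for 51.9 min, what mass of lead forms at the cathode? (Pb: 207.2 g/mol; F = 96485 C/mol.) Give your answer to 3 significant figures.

Q = It = 0.517 × 3114 = 1610 C
Moles of electrons = 1610 / 96485 = 0.01669 mol
Pb²⁺ + 2e⁻ → Pb, so n(Pb) = 0.01669 / 2 = 0.008345 mol
m = 0.008345 × 207.2 = 1.73 g

1.73 g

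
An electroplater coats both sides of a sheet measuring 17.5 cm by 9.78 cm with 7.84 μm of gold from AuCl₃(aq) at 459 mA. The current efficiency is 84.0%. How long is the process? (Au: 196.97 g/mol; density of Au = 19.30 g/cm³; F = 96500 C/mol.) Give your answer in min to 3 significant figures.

329 min

Plated area = 2 × 17.5 × 9.78 = 342.3 cm²
Volume = 342.3 × 7.84×10⁻⁴ cm = 0.2684 cm³
m(Au) = 0.2684 × 19.30 = 5.180 g
n(Au) = 5.180 / 196.97 = 0.02630 mol; n(e⁻) = 3 × 0.02630 = 0.07890 mol
Q = 0.07890 × 96500 / 0.840 = 9064 C
t = 9064 / 0.459 = 19750 s = 329 min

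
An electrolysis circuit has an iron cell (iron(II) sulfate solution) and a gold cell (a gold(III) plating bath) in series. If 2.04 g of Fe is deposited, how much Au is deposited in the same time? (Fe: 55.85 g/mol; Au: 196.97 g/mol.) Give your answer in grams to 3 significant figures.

4.80 g

n(Fe) = 2.04 / 55.85 = 0.03653 mol
Fe²⁺ + 2e⁻ → Fe, so n(e⁻) = 2 × 0.03653 = 0.07306 mol
Since the cells are in series, n(e⁻) in the Au cell is also 0.07306 mol.
Au³⁺ + 3e⁻ → Au, so n(Au) = 0.07306 / 3 = 0.02435 mol
m(Au) = 0.02435 × 196.97 = 4.80 g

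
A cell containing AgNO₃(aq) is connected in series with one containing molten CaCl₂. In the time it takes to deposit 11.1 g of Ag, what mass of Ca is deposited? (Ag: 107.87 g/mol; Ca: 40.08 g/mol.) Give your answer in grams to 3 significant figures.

n(Ag) = 11.1 / 107.87 = 0.1029 mol
Ag⁺ + e⁻ → Ag, so n(e⁻) = 0.1029 mol
The cells are in series, so the same charge (and hence the same n(e⁻) = 0.1029 mol) passes through both.
Ca²⁺ + 2e⁻ → Ca, so n(Ca) = 0.1029 / 2 = 0.05145 mol
m(Ca) = 0.05145 × 40.08 = 2.06 g

2.06 g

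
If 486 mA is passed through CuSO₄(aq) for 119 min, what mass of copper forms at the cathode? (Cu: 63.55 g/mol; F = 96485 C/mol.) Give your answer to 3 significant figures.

1.14 g

Q = It = 0.486 × 7140 = 3470 C
Moles of electrons = 3470 / 96485 = 0.03596 mol
Cu²⁺ + 2e⁻ → Cu, so n(Cu) = 0.03596 / 2 = 0.01798 mol
m = 0.01798 × 63.55 = 1.14 g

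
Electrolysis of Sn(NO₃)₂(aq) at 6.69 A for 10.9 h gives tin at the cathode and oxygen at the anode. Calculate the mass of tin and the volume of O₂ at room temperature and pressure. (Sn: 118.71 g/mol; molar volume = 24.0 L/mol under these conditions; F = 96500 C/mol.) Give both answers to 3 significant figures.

Q = 6.69 × 39240 = 2.625×10^5 C; n(e⁻) = 2.625×10^5 / 96500 = 2.720 mol
Cathode: Sn²⁺ + 2e⁻ → Sn → n(Sn) = 2.720/2 = 1.360 mol → 161 g
Anode: 2H₂O → O₂ + 4H⁺ + 4e⁻ → n(O₂) = 2.720/4 = 0.6800 mol → 16.3 L

161 g Sn; 16.3 L O₂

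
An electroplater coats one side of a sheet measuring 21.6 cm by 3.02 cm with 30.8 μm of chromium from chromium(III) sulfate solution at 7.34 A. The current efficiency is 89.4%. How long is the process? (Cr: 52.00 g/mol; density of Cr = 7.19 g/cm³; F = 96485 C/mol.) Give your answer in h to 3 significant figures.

0.340 h

Plated area = 21.6 × 3.02 = 65.23 cm²
Volume = 65.23 × 30.8×10⁻⁴ cm = 0.2009 cm³
m(Cr) = 0.2009 × 7.19 = 1.444 g
n(Cr) = 1.444 / 52.00 = 0.02777 mol; n(e⁻) = 3 × 0.02777 = 0.08331 mol
Q = 0.08331 × 96485 / 0.894 = 8991 C
t = 8991 / 7.34 = 1225 s = 0.340 h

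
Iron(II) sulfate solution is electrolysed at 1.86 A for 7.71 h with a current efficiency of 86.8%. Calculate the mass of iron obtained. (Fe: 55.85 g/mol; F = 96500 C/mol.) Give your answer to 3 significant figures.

Q = 1.86 × 27756 = 51630 C
n(e⁻) = 51630 / 96500 = 0.5350 mol
Fe²⁺ + 2e⁻ → Fe, so theoretical m(Fe) = 0.2675 × 55.85 = 14.94 g
Actual mass = 86.8% × 14.94 = 13.0 g

13.0 g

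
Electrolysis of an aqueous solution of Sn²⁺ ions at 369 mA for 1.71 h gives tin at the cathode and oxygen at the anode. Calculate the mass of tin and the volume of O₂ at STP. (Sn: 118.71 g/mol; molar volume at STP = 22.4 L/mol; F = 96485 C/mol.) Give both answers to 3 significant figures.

Q = 0.369 × 6156 = 2272 C; n(e⁻) = 2272 / 96485 = 0.02355 mol
Cathode: Sn²⁺ + 2e⁻ → Sn → n(Sn) = 0.02355/2 = 0.01178 mol → 1.40 g
Anode: 2H₂O → O₂ + 4H⁺ + 4e⁻ → n(O₂) = 0.02355/4 = 0.005888 mol → 0.132 L

1.40 g Sn; 0.132 L O₂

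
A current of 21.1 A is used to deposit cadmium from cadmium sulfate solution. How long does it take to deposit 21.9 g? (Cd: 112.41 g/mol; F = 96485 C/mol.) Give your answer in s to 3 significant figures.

1780 s

n(Cd) = 21.9 / 112.41 = 0.1948 mol
Cd²⁺ + 2e⁻ → Cd, so n(e⁻) = 2 × 0.1948 = 0.3896 mol
Q = 0.3896 × 96485 = 37590 C
t = Q / I = 37590 / 21.1 = 1782 s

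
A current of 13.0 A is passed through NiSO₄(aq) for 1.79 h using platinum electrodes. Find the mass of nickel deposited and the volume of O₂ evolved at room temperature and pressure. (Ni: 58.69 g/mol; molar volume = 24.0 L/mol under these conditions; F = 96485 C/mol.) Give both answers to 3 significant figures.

25.5 g Ni; 5.21 L O₂

Q = 13.0 × 6444 = 83770 C; n(e⁻) = 83770 / 96485 = 0.8682 mol
Cathode: Ni²⁺ + 2e⁻ → Ni → n(Ni) = 0.8682/2 = 0.4341 mol → 25.5 g
Anode: 2H₂O → O₂ + 4H⁺ + 4e⁻ → n(O₂) = 0.8682/4 = 0.2171 mol → 5.21 L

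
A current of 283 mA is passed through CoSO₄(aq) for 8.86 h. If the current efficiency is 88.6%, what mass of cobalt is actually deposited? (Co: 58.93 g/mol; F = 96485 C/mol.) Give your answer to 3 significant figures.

2.44 g

Q = 0.283 × 31896 = 9027 C
n(e⁻) = 9027 / 96485 = 0.09356 mol
Co²⁺ + 2e⁻ → Co, so theoretical m(Co) = 0.04678 × 58.93 = 2.757 g
Actual mass = 88.6% × 2.757 = 2.44 g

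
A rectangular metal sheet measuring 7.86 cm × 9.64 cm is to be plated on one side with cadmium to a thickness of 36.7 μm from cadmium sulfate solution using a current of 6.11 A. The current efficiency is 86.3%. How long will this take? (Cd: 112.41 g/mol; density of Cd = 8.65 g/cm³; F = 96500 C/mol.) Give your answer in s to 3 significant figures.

783 s

Plated area = 7.86 × 9.64 = 75.77 cm²
Volume = 75.77 × 36.7×10⁻⁴ cm = 0.2781 cm³
m(Cd) = 0.2781 × 8.65 = 2.406 g
n(Cd) = 2.406 / 112.41 = 0.02140 mol; n(e⁻) = 2 × 0.02140 = 0.04280 mol
Q = 0.04280 × 96500 / 0.863 = 4786 C
t = 4786 / 6.11 = 783.3 s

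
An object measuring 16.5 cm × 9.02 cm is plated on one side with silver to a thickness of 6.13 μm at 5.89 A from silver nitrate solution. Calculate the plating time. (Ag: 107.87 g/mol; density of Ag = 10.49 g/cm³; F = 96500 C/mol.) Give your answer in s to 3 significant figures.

145 s

Plated area = 16.5 × 9.02 = 148.8 cm²
Volume = 148.8 × 6.13×10⁻⁴ cm = 0.09121 cm³
m(Ag) = 0.09121 × 10.49 = 0.9568 g
n(Ag) = 0.9568 / 107.87 = 0.008870 mol; n(e⁻) = 0.008870 mol
Q = 0.008870 × 96500 = 856.0 C
t = 856.0 / 5.89 = 145.3 s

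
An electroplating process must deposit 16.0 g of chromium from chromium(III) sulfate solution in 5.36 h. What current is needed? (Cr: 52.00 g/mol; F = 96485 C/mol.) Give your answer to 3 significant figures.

n(Cr) = 16.0 / 52.00 = 0.3077 mol
Cr³⁺ + 3e⁻ → Cr, so n(e⁻) = 3 × 0.3077 = 0.9231 mol
Q = 0.9231 × 96485 = 89070 C
I = Q / t = 89070 / 19296 s = 4.62 A

4.62 A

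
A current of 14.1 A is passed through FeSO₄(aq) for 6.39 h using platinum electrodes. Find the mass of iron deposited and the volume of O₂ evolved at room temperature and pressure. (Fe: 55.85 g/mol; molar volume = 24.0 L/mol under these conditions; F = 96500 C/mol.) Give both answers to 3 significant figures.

Q = 14.1 × 23004 = 3.244×10^5 C; n(e⁻) = 3.244×10^5 / 96500 = 3.362 mol
Cathode: Fe²⁺ + 2e⁻ → Fe → n(Fe) = 3.362/2 = 1.681 mol → 93.9 g
Anode: 2H₂O → O₂ + 4H⁺ + 4e⁻ → n(O₂) = 3.362/4 = 0.8405 mol → 20.2 L

93.9 g Fe; 20.2 L O₂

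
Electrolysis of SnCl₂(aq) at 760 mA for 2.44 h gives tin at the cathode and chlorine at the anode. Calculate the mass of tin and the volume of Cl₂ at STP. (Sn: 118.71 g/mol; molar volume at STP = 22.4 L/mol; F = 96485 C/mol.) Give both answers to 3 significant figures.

Q = 0.760 × 8784 = 6676 C; n(e⁻) = 6676 / 96485 = 0.06919 mol
Cathode: Sn²⁺ + 2e⁻ → Sn → n(Sn) = 0.06919/2 = 0.03460 mol → 4.11 g
Anode: 2Cl⁻ → Cl₂ + 2e⁻ → n(Cl₂) = 0.06919/2 = 0.03460 mol → 0.775 L

4.11 g Sn; 0.775 L Cl₂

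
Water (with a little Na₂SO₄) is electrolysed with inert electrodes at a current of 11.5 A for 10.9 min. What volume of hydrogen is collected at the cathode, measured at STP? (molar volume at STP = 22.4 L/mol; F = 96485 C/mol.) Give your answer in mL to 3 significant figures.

Q = 11.5 A × 654 s = 7521 C
Moles of electrons = 7521 / 96485 = 0.07795 mol
2H⁺ + 2e⁻ → H₂, so n(H₂) = 0.07795 / 2 = 0.03898 mol
V = 0.03898 × 22.4 = 0.8732 L
= 873 mL

873 mL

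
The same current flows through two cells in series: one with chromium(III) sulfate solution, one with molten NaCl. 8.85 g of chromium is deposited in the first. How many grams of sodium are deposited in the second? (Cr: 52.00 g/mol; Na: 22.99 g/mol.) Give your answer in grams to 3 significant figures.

11.7 g

n(Cr) = 8.85 / 52.00 = 0.1702 mol
Cr³⁺ + 3e⁻ → Cr, so n(e⁻) = 3 × 0.1702 = 0.5106 mol
In series, the same 0.5106 mol of electrons flows through the second cell.
Na⁺ + e⁻ → Na, so n(Na) = 0.5106 mol
m(Na) = 0.5106 × 22.99 = 11.7 g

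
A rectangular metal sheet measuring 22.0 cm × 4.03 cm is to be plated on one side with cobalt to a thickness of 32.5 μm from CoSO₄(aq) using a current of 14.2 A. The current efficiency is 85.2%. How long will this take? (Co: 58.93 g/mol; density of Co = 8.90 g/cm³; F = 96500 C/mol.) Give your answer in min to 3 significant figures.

11.6 min

Plated area = 22.0 × 4.03 = 88.66 cm²
Volume = 88.66 × 32.5×10⁻⁴ cm = 0.2881 cm³
m(Co) = 0.2881 × 8.90 = 2.564 g
n(Co) = 2.564 / 58.93 = 0.04351 mol; n(e⁻) = 2 × 0.04351 = 0.08702 mol
Q = 0.08702 × 96500 / 0.852 = 9856 C
t = 9856 / 14.2 = 694.1 s = 11.6 min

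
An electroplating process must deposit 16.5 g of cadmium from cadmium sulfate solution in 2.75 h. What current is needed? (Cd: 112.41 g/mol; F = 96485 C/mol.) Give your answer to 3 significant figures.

2.86 A

n(Cd) = 16.5 / 112.41 = 0.1468 mol
Cd²⁺ + 2e⁻ → Cd, so n(e⁻) = 2 × 0.1468 = 0.2936 mol
Q = 0.2936 × 96485 = 28330 C
I = Q / t = 28330 / 9900 s = 2.86 A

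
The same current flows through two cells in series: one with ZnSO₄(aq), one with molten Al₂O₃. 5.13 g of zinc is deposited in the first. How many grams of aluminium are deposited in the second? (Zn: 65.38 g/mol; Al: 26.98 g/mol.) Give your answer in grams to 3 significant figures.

1.41 g

n(Zn) = 5.13 / 65.38 = 0.07846 mol
Zn²⁺ + 2e⁻ → Zn, so n(e⁻) = 2 × 0.07846 = 0.1569 mol
Since the cells are in series, n(e⁻) in the Al cell is also 0.1569 mol.
Al³⁺ + 3e⁻ → Al, so n(Al) = 0.1569 / 3 = 0.05230 mol
m(Al) = 0.05230 × 26.98 = 1.41 g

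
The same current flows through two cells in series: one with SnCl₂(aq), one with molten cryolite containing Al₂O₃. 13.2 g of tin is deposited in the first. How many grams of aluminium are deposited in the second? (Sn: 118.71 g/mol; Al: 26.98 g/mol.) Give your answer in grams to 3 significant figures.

n(Sn) = 13.2 / 118.71 = 0.1112 mol
Sn²⁺ + 2e⁻ → Sn, so n(e⁻) = 2 × 0.1112 = 0.2224 mol
Same current for the same time ⇒ same n(e⁻) = 0.2224 mol in both cells.
Al³⁺ + 3e⁻ → Al, so n(Al) = 0.2224 / 3 = 0.07413 mol
m(Al) = 0.07413 × 26.98 = 2.00 g

2.00 g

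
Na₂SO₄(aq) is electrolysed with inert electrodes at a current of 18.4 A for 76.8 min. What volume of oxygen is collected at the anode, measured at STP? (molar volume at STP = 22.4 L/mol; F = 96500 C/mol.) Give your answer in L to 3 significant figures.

4.92 L

Charge passed = 18.4 × 4608 = 84790 C
Moles of electrons = 84790 / 96500 = 0.8787 mol
2H₂O → O₂ + 4H⁺ + 4e⁻, so n(O₂) = 0.8787 / 4 = 0.2197 mol
V = 0.2197 × 22.4 = 4.921 L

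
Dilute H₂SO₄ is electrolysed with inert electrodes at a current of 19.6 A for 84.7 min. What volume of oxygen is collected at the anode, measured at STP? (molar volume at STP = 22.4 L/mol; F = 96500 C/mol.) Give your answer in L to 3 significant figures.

Charge passed = 19.6 × 5082 = 99610 C
n(e⁻) = Q/F = 99610/96500 = 1.032 mol
2H₂O → O₂ + 4H⁺ + 4e⁻, so n(O₂) = 1.032 / 4 = 0.2580 mol
V = 0.2580 × 22.4 = 5.779 L

5.78 L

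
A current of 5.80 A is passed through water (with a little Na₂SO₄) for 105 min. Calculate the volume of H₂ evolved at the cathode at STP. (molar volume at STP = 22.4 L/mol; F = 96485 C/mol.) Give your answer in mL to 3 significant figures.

4240 mL

Charge passed = 5.80 × 6300 = 36540 C
n(e⁻) = 36540 / 96485 = 0.3787 mol
2H⁺ + 2e⁻ → H₂, so n(H₂) = 0.3787 / 2 = 0.1894 mol
V = 0.1894 × 22.4 = 4.243 L
= 4240 mL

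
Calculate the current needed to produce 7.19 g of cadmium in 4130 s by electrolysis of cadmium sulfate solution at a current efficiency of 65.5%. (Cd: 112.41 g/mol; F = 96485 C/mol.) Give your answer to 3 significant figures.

n(Cd) = 7.19 / 112.41 = 0.06396 mol
Cd²⁺ + 2e⁻ → Cd, so n(e⁻) = 2 × 0.06396 = 0.1279 mol
Q = 0.1279 × 96485 / 0.655 = 18840 C
I = Q / t = 18840 / 4130 s = 4.56 A

4.56 A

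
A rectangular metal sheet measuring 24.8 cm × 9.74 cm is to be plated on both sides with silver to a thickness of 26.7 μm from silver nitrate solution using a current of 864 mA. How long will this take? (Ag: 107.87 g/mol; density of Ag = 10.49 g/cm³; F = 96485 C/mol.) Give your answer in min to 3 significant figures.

233 min

Plated area = 2 × 24.8 × 9.74 = 483.1 cm²
Volume = 483.1 × 26.7×10⁻⁴ cm = 1.290 cm³
m(Ag) = 1.290 × 10.49 = 13.53 g
n(Ag) = 13.53 / 107.87 = 0.1254 mol; n(e⁻) = 0.1254 mol
Q = 0.1254 × 96485 = 12100 C
t = 12100 / 0.864 = 14000 s = 233 min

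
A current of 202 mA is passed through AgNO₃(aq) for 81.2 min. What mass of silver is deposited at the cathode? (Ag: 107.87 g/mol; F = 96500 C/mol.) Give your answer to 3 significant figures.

1.10 g

Q = 0.202 A × 4872 s = 984.1 C
n(e⁻) = Q/F = 984.1/96500 = 0.01020 mol
Ag⁺ + e⁻ → Ag, so n(Ag) = 0.01020 mol
m = 0.01020 × 107.87 = 1.10 g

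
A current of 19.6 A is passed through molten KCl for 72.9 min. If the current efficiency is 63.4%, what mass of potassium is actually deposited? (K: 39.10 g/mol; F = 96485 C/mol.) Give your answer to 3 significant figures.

22.0 g

Q = 19.6 × 4374 = 85730 C
n(e⁻) = 85730 / 96485 = 0.8885 mol
K⁺ + e⁻ → K, so theoretical m(K) = 0.8885 × 39.10 = 34.74 g
Actual mass = 63.4% × 34.74 = 22.0 g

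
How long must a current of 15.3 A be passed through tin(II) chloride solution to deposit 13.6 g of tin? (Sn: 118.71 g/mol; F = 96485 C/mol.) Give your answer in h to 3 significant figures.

0.401 h

n(Sn) = 13.6 / 118.71 = 0.1146 mol
Sn²⁺ + 2e⁻ → Sn, so n(e⁻) = 2 × 0.1146 = 0.2292 mol
Q = 0.2292 × 96485 = 22110 C
t = Q / I = 22110 / 15.3 = 1445 s = 0.401 h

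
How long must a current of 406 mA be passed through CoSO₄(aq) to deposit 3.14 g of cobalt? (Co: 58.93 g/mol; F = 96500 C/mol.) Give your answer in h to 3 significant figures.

7.04 h

n(Co) = 3.14 / 58.93 = 0.05328 mol
Co²⁺ + 2e⁻ → Co, so n(e⁻) = 2 × 0.05328 = 0.1066 mol
Q = 0.1066 × 96500 = 10290 C
t = Q / I = 10290 / 0.406 = 25340 s = 7.04 h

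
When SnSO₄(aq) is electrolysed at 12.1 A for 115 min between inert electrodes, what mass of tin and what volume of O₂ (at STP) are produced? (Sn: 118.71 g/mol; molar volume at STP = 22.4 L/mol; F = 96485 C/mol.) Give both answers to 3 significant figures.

Q = 12.1 × 6900 = 83490 C; n(e⁻) = 83490 / 96485 = 0.8653 mol
Cathode: Sn²⁺ + 2e⁻ → Sn → n(Sn) = 0.8653/2 = 0.4327 mol → 51.4 g
Anode: 2H₂O → O₂ + 4H⁺ + 4e⁻ → n(O₂) = 0.8653/4 = 0.2163 mol → 4.85 L

51.4 g Sn; 4.85 L O₂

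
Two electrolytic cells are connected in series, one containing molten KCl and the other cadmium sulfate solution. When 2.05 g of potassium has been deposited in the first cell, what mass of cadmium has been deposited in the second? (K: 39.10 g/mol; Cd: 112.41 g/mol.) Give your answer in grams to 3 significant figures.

2.95 g

n(K) = 2.05 / 39.10 = 0.05243 mol
K⁺ + e⁻ → K, so n(e⁻) = 0.05243 mol
The cells are in series, so the same charge (and hence the same n(e⁻) = 0.05243 mol) passes through both.
Cd²⁺ + 2e⁻ → Cd, so n(Cd) = 0.05243 / 2 = 0.02622 mol
m(Cd) = 0.02622 × 112.41 = 2.95 g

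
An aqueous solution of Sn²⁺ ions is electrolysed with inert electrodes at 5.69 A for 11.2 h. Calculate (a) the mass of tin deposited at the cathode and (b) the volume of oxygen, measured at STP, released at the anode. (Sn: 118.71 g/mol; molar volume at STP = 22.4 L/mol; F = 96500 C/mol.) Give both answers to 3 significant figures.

141 g Sn; 13.3 L O₂

Q = 5.69 × 40320 = 2.294×10^5 C; n(e⁻) = 2.294×10^5 / 96500 = 2.377 mol
Cathode: Sn²⁺ + 2e⁻ → Sn → n(Sn) = 2.377/2 = 1.189 mol → 141 g
Anode: 2H₂O → O₂ + 4H⁺ + 4e⁻ → n(O₂) = 2.377/4 = 0.5943 mol → 13.3 L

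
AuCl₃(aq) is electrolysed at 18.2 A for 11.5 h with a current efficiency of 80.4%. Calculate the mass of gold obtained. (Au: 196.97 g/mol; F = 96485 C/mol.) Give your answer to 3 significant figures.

Q = 18.2 × 41400 = 7.535×10^5 C
n(e⁻) = 7.535×10^5 / 96485 = 7.810 mol
Au³⁺ + 3e⁻ → Au, so theoretical m(Au) = 2.603 × 196.97 = 512.7 g
Actual mass = 80.4% × 512.7 = 412 g

412 g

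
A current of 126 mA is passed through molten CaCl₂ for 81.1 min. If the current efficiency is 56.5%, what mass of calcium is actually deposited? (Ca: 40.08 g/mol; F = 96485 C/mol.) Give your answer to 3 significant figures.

Q = 0.126 × 4866 = 613.1 C
n(e⁻) = 613.1 / 96485 = 0.006354 mol
Ca²⁺ + 2e⁻ → Ca, so theoretical m(Ca) = 0.003177 × 40.08 = 0.1273 g
Actual mass = 56.5% × 0.1273 = 0.0719 g

0.0719 g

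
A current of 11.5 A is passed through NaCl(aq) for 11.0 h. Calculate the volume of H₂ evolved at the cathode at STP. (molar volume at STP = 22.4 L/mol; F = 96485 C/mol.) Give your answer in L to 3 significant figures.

Charge passed = 11.5 × 39600 = 4.554×10^5 C
Moles of electrons = 4.554×10^5 / 96485 = 4.720 mol
2H⁺ + 2e⁻ → H₂, so n(H₂) = 4.720 / 2 = 2.360 mol
V = 2.360 × 22.4 = 52.86 L

52.9 L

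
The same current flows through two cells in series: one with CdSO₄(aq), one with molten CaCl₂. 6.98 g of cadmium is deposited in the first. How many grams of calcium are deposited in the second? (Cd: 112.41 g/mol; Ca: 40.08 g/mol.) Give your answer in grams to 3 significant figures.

2.49 g

n(Cd) = 6.98 / 112.41 = 0.06209 mol
Cd²⁺ + 2e⁻ → Cd, so n(e⁻) = 2 × 0.06209 = 0.1242 mol
Since the cells are in series, n(e⁻) in the Ca cell is also 0.1242 mol.
Ca²⁺ + 2e⁻ → Ca, so n(Ca) = 0.1242 / 2 = 0.06210 mol
m(Ca) = 0.06210 × 40.08 = 2.49 g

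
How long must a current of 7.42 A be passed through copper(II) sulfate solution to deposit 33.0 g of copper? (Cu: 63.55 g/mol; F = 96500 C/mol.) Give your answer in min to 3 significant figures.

n(Cu) = 33.0 / 63.55 = 0.5193 mol
Cu²⁺ + 2e⁻ → Cu, so n(e⁻) = 2 × 0.5193 = 1.039 mol
Q = 1.039 × 96500 = 1.003×10^5 C
t = Q / I = 1.003×10^5 / 7.42 = 13520 s = 225 min

225 min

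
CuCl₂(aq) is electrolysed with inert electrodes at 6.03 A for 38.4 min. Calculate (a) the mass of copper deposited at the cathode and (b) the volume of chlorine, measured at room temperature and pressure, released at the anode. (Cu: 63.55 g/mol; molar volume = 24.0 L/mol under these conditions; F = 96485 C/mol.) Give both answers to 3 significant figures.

4.58 g Cu; 1.73 L Cl₂

Q = 6.03 × 2304 = 13890 C; n(e⁻) = 13890 / 96485 = 0.1440 mol
Cathode: Cu²⁺ + 2e⁻ → Cu → n(Cu) = 0.1440/2 = 0.07200 mol → 4.58 g
Anode: 2Cl⁻ → Cl₂ + 2e⁻ → n(Cl₂) = 0.1440/2 = 0.07200 mol → 1.73 L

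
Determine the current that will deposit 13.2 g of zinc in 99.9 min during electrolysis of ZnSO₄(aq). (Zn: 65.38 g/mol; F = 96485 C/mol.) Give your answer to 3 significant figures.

6.50 A

n(Zn) = 13.2 / 65.38 = 0.2019 mol
Zn²⁺ + 2e⁻ → Zn, so n(e⁻) = 2 × 0.2019 = 0.4038 mol
Q = 0.4038 × 96485 = 38960 C
I = Q / t = 38960 / 5994 s = 6.50 A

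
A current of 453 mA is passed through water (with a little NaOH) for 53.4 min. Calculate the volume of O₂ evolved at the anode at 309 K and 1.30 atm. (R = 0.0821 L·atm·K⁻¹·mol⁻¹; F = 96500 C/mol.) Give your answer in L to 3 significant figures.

Q = It = 0.453 × 3204 = 1451 C
Moles of electrons = 1451 / 96500 = 0.01504 mol
2H₂O → O₂ + 4H⁺ + 4e⁻, so n(O₂) = 0.01504 / 4 = 0.003760 mol
V = nRT/P = 0.003760 × 0.0821 × 309 / 1.30 = 0.07337 L

0.0734 L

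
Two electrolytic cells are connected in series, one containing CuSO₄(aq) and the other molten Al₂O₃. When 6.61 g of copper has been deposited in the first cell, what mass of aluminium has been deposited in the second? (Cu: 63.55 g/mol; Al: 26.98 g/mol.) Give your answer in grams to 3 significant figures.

n(Cu) = 6.61 / 63.55 = 0.1040 mol
Cu²⁺ + 2e⁻ → Cu, so n(e⁻) = 2 × 0.1040 = 0.2080 mol
Since the cells are in series, n(e⁻) in the Al cell is also 0.2080 mol.
Al³⁺ + 3e⁻ → Al, so n(Al) = 0.2080 / 3 = 0.06933 mol
m(Al) = 0.06933 × 26.98 = 1.87 g

1.87 g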